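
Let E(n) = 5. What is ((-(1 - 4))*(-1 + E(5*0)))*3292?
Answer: 39504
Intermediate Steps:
((-(1 - 4))*(-1 + E(5*0)))*3292 = ((-(1 - 4))*(-1 + 5))*3292 = (-1*(-3)*4)*3292 = (3*4)*3292 = 12*3292 = 39504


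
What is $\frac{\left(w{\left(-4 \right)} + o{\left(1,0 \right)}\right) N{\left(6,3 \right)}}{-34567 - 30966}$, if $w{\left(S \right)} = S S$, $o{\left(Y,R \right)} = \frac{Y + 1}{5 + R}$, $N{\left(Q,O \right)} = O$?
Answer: $- \frac{246}{327665} \approx -0.00075077$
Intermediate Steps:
$o{\left(Y,R \right)} = \frac{1 + Y}{5 + R}$
$w{\left(S \right)} = S^{2}$
$\frac{\left(w{\left(-4 \right)} + o{\left(1,0 \right)}\right) N{\left(6,3 \right)}}{-34567 - 30966} = \frac{\left(\left(-4\right)^{2} + \frac{1 + 1}{5 + 0}\right) 3}{-34567 - 30966} = \frac{\left(16 + \frac{1}{5} \cdot 2\right) 3}{-65533} = - \frac{\left(16 + \frac{1}{5} \cdot 2\right) 3}{65533} = - \frac{\left(16 + \frac{2}{5}\right) 3}{65533} = - \frac{\frac{82}{5} \cdot 3}{65533} = \left(- \frac{1}{65533}\right) \frac{246}{5} = - \frac{246}{327665}$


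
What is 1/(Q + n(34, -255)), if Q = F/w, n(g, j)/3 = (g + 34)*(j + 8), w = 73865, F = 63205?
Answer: -14773/744369283 ≈ -1.9846e-5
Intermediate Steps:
n(g, j) = 3*(8 + j)*(34 + g) (n(g, j) = 3*((g + 34)*(j + 8)) = 3*((34 + g)*(8 + j)) = 3*((8 + j)*(34 + g)) = 3*(8 + j)*(34 + g))
Q = 12641/14773 (Q = 63205/73865 = 63205*(1/73865) = 12641/14773 ≈ 0.85568)
1/(Q + n(34, -255)) = 1/(12641/14773 + (816 + 24*34 + 102*(-255) + 3*34*(-255))) = 1/(12641/14773 + (816 + 816 - 26010 - 26010)) = 1/(12641/14773 - 50388) = 1/(-744369283/14773) = -14773/744369283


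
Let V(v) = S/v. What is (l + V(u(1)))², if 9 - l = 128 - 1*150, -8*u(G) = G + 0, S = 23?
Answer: 23409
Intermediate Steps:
u(G) = -G/8 (u(G) = -(G + 0)/8 = -G/8)
l = 31 (l = 9 - (128 - 1*150) = 9 - (128 - 150) = 9 - 1*(-22) = 9 + 22 = 31)
V(v) = 23/v
(l + V(u(1)))² = (31 + 23/((-⅛*1)))² = (31 + 23/(-⅛))² = (31 + 23*(-8))² = (31 - 184)² = (-153)² = 23409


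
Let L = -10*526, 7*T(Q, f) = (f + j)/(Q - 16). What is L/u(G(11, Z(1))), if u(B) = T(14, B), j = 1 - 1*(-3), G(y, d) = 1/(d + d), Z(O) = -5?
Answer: 736400/39 ≈ 18882.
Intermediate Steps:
G(y, d) = 1/(2*d)
j = 4 (j = 1 + 3 = 4)
T(Q, f) = (4 + f)/(7*(-16 + Q)) (T(Q, f) = ((f + 4)/(Q - 16))/7 = ((4 + f)/(-16 + Q))/7 = (4 + f)/(7*(-16 + Q)))
u(B) = -2/7 - B/14 (u(B) = (4 + B)/(7*(-16 + 14)) = (⅐)*(4 + B)/(-2) = (⅐)*(-½)*(4 + B) = -2/7 - B/14)
L = -5260
L/u(G(11, Z(1))) = -5260/(-2/7 - 1/(28*(-5))) = -5260/(-2/7 - (-1)/(28*5)) = -5260/(-2/7 - 1/14*(-⅒)) = -5260/(-2/7 + 1/140) = -5260/(-39/140) = -5260*(-140/39) = 736400/39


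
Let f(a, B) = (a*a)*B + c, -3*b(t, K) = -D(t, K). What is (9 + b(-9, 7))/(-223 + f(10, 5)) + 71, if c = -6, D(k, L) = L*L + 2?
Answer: 19267/271 ≈ 71.096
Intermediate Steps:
D(k, L) = 2 + L² (D(k, L) = L² + 2 = 2 + L²)
b(t, K) = ⅔ + K²/3 (b(t, K) = -(-1)*(2 + K²)/3 = -(-2 - K²)/3 = ⅔ + K²/3)
f(a, B) = -6 + B*a² (f(a, B) = (a*a)*B - 6 = a²*B - 6 = B*a² - 6 = -6 + B*a²)
(9 + b(-9, 7))/(-223 + f(10, 5)) + 71 = (9 + (⅔ + (⅓)*7²))/(-223 + (-6 + 5*10²)) + 71 = (9 + (⅔ + (⅓)*49))/(-223 + (-6 + 5*100)) + 71 = (9 + (⅔ + 49/3))/(-223 + (-6 + 500)) + 71 = (9 + 17)/(-223 + 494) + 71 = 26/271 + 71 = 19267/271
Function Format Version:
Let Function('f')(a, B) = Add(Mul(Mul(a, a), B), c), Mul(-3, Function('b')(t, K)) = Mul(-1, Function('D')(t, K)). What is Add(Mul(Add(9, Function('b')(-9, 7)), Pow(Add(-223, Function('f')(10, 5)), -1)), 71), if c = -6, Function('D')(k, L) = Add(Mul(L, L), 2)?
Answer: Rational(19267, 271) ≈ 71.096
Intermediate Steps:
Function('D')(k, L) = Add(2, Pow(L, 2)) (Function('D')(k, L) = Add(Pow(L, 2), 2) = Add(2, Pow(L, 2)))
Function('b')(t, K) = Add(Rational(2, 3), Mul(Rational(1, 3), Pow(K, 2))) (Function('b')(t, K) = Mul(Rational(-1, 3), Mul(-1, Add(2, Pow(K, 2)))) = Mul(Rational(-1, 3), Add(-2, Mul(-1, Pow(K, 2)))) = Add(Rational(2, 3), Mul(Rational(1, 3), Pow(K, 2))))
Function('f')(a, B) = Add(-6, Mul(B, Pow(a, 2))) (Function('f')(a, B) = Add(Mul(Mul(a, a), B), -6) = Add(Mul(Pow(a, 2), B), -6) = Add(Mul(B, Pow(a, 2)), -6) = Add(-6, Mul(B, Pow(a, 2))))
Add(Mul(Add(9, Function('b')(-9, 7)), Pow(Add(-223, Function('f')(10, 5)), -1)), 71) = Add(Mul(Add(9, Add(Rational(2, 3), Mul(Rational(1, 3), Pow(7, 2)))), Pow(Add(-223, Add(-6, Mul(5, Pow(10, 2)))), -1)), 71) = Add(Mul(Add(9, Add(Rational(2, 3), Mul(Rational(1, 3), 49))), Pow(Add(-223, Add(-6, Mul(5, 100))), -1)), 71) = Add(Mul(Add(9, Add(Rational(2, 3), Rational(49, 3))), Pow(Add(-223, Add(-6, 500)), -1)), 71) = Add(Mul(Add(9, 17), Pow(Add(-223, 494), -1)), 71) = Add(Mul(26, Pow(271, -1)), 71) = Add(Mul(26, Rational(1, 271)), 71) = Add(Rational(26, 271), 71) = Rational(19267, 271)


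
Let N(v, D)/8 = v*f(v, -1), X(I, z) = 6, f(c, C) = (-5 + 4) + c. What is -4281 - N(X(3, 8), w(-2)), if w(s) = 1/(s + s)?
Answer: -4521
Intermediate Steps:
f(c, C) = -1 + c
w(s) = 1/(2*s)
N(v, D) = 8*v*(-1 + v) (N(v, D) = 8*(v*(-1 + v)) = 8*v*(-1 + v))
-4281 - N(X(3, 8), w(-2)) = -4281 - 8*6*(-1 + 6) = -4281 - 8*6*5 = -4281 - 1*240 = -4281 - 240 = -4521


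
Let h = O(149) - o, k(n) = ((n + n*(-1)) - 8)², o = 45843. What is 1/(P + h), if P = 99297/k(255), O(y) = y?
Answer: -64/2825119 ≈ -2.2654e-5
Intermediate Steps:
k(n) = 64 (k(n) = ((n - n) - 8)² = (0 - 8)² = (-8)² = 64)
P = 99297/64 ≈ 1551.5
h = -45694 (h = 149 - 1*45843 = 149 - 45843 = -45694)
1/(P + h) = 1/(99297/64 - 45694) = 1/(-2825119/64) = -64/2825119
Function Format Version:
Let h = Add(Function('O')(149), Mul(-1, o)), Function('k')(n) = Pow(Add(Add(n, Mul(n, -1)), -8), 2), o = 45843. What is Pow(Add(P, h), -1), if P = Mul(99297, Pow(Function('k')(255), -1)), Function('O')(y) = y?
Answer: Rational(-64, 2825119) ≈ -2.2654e-5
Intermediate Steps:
Function('k')(n) = 64 (Function('k')(n) = Pow(Add(Add(n, Mul(-1, n)), -8), 2) = Pow(Add(0, -8), 2) = Pow(-8, 2) = 64)
P = Rational(99297, 64) (P = Mul(99297, Pow(64, -1)) = Mul(99297, Rational(1, 64)) = Rational(99297, 64) ≈ 1551.5)
h = -45694 (h = Add(149, Mul(-1, 45843)) = Add(149, -45843) = -45694)
Pow(Add(P, h), -1) = Pow(Add(Rational(99297, 64), -45694), -1) = Pow(Rational(-2825119, 64), -1) = Rational(-64, 2825119)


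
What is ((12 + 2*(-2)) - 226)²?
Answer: 47524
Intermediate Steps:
((12 + 2*(-2)) - 226)² = ((12 - 4) - 226)² = (8 - 226)² = (-218)² = 47524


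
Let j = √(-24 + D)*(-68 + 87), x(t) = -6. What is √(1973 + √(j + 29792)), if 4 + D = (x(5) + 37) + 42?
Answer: √(1973 + √19*√(1568 + 3*√5)) ≈ 46.325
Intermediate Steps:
D = 69 (D = -4 + ((-6 + 37) + 42) = -4 + (31 + 42) = -4 + 73 = 69)
j = 57*√5 (j = √(-24 + 69)*(-68 + 87) = √45*19 = (3*√5)*19 = 57*√5 ≈ 127.46)
√(1973 + √(j + 29792)) = √(1973 + √(57*√5 + 29792)) = √(1973 + √(29792 + 57*√5))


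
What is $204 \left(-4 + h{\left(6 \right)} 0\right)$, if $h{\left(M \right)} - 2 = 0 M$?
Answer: $-816$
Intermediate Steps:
$h{\left(M \right)} = 2$ ($h{\left(M \right)} = 2 + 0 M = 2 + 0 = 2$)
$204 \left(-4 + h{\left(6 \right)} 0\right) = 204 \left(-4 + 2 \cdot 0\right) = 204 \left(-4 + 0\right) = 204 \left(-4\right) = -816$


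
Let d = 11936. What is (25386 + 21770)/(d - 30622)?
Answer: -23578/9343 ≈ -2.5236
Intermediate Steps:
(25386 + 21770)/(d - 30622) = (25386 + 21770)/(11936 - 30622) = 47156/(-18686) = 47156*(-1/18686) = -23578/9343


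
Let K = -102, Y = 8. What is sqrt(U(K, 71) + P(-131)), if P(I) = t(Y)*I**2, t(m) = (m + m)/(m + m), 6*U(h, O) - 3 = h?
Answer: sqrt(68578)/2 ≈ 130.94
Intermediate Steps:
U(h, O) = 1/2 + h/6
t(m) = 1 (t(m) = (2*m)/((2*m)) = (2*m)*(1/(2*m)) = 1)
P(I) = I**2 (P(I) = 1*I**2 = I**2)
sqrt(U(K, 71) + P(-131)) = sqrt((1/2 + (1/6)*(-102)) + (-131)**2) = sqrt((1/2 - 17) + 17161) = sqrt(-33/2 + 17161) = sqrt(34289/2) = sqrt(68578)/2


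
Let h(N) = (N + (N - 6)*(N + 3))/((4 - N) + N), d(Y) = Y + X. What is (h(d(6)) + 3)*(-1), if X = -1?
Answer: -9/4 ≈ -2.2500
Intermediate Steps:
d(Y) = -1 + Y (d(Y) = Y - 1 = -1 + Y)
h(N) = N/4 + (-6 + N)*(3 + N)/4 (h(N) = (N + (-6 + N)*(3 + N))/4 = (N + (-6 + N)*(3 + N))*(¼) = N/4 + (-6 + N)*(3 + N)/4)
(h(d(6)) + 3)*(-1) = ((-9/2 - (-1 + 6)/2 + (-1 + 6)²/4) + 3)*(-1) = ((-9/2 - ½*5 + (¼)*5²) + 3)*(-1) = ((-9/2 - 5/2 + (¼)*25) + 3)*(-1) = ((-9/2 - 5/2 + 25/4) + 3)*(-1) = (-¾ + 3)*(-1) = (9/4)*(-1) = -9/4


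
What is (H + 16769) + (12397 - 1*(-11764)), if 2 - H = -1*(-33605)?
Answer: 7327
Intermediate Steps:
H = -33603 (H = 2 - (-1)*(-33605) = 2 - 1*33605 = 2 - 33605 = -33603)
(H + 16769) + (12397 - 1*(-11764)) = (-33603 + 16769) + (12397 - 1*(-11764)) = -16834 + (12397 + 11764) = -16834 + 24161 = 7327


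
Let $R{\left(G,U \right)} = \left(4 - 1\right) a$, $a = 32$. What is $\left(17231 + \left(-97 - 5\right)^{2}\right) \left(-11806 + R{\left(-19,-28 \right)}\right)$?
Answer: $-323605850$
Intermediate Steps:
$R{\left(G,U \right)} = 96$ ($R{\left(G,U \right)} = \left(4 - 1\right) 32 = 3 \cdot 32 = 96$)
$\left(17231 + \left(-97 - 5\right)^{2}\right) \left(-11806 + R{\left(-19,-28 \right)}\right) = \left(17231 + \left(-97 - 5\right)^{2}\right) \left(-11806 + 96\right) = \left(17231 + \left(-102\right)^{2}\right) \left(-11710\right) = \left(17231 + 10404\right) \left(-11710\right) = 27635 \left(-11710\right) = -323605850$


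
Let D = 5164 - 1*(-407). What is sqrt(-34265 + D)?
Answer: I*sqrt(28694) ≈ 169.39*I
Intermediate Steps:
D = 5571 (D = 5164 + 407 = 5571)
sqrt(-34265 + D) = sqrt(-34265 + 5571) = sqrt(-28694) = I*sqrt(28694)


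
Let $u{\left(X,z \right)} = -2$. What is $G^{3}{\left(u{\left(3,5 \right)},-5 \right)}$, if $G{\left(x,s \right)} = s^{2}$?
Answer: $15625$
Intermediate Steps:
$G^{3}{\left(u{\left(3,5 \right)},-5 \right)} = \left(\left(-5\right)^{2}\right)^{3} = 25^{3} = 15625$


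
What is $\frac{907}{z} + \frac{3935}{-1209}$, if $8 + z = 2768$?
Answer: $- \frac{1084893}{370760} \approx -2.9261$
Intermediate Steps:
$z = 2760$ ($z = -8 + 2768 = 2760$)
$\frac{907}{z} + \frac{3935}{-1209} = \frac{907}{2760} + \frac{3935}{-1209} = 907 \cdot \frac{1}{2760} + 3935 \left(- \frac{1}{1209}\right) = \frac{907}{2760} - \frac{3935}{1209} = - \frac{1084893}{370760}$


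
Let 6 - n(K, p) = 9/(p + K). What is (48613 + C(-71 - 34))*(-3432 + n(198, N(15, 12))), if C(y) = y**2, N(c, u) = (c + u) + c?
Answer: -8172880977/40 ≈ -2.0432e+8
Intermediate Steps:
N(c, u) = u + 2*c
n(K, p) = 6 - 9/(K + p) (n(K, p) = 6 - 9/(p + K) = 6 - 9/(K + p))
(48613 + C(-71 - 34))*(-3432 + n(198, N(15, 12))) = (48613 + (-71 - 34)**2)*(-3432 + 3*(-3 + 2*198 + 2*(12 + 2*15))/(198 + (12 + 2*15))) = (48613 + (-105)**2)*(-3432 + 3*(-3 + 396 + 2*(12 + 30))/(198 + (12 + 30))) = (48613 + 11025)*(-3432 + 3*(-3 + 396 + 2*42)/(198 + 42)) = 59638*(-3432 + 3*(-3 + 396 + 84)/240) = 59638*(-3432 + 3*(1/240)*477) = 59638*(-3432 + 477/80) = 59638*(-274083/80) = -8172880977/40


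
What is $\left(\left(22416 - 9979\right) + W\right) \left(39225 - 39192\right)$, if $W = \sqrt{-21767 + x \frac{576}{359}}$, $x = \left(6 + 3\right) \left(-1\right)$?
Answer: $410421 + \frac{33 i \sqrt{2807213783}}{359} \approx 4.1042 \cdot 10^{5} + 4870.3 i$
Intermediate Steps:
$x = -9$ ($x = 9 \left(-1\right) = -9$)
$W = \frac{i \sqrt{2807213783}}{359}$ ($W = \sqrt{-21767 - 9 \cdot \frac{576}{359}} = \sqrt{-21767 - 9 \cdot 576 \cdot \frac{1}{359}} = \sqrt{-21767 - \frac{5184}{359}} = \sqrt{- \frac{7819537}{359}} = \frac{i \sqrt{2807213783}}{359} \approx 147.59 i$)
$\left(\left(22416 - 9979\right) + W\right) \left(39225 - 39192\right) = \left(\left(22416 - 9979\right) + \frac{i \sqrt{2807213783}}{359}\right) \left(39225 - 39192\right) = \left(\left(22416 - 9979\right) + \frac{i \sqrt{2807213783}}{359}\right) 33 = \left(12437 + \frac{i \sqrt{2807213783}}{359}\right) 33 = 410421 + \frac{33 i \sqrt{2807213783}}{359}$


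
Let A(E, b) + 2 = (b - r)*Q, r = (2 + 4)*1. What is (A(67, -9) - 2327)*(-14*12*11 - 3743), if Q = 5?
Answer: 13440764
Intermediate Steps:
r = 6 (r = 6*1 = 6)
A(E, b) = -32 + 5*b (A(E, b) = -2 + (b - 1*6)*5 = -2 + (b - 6)*5 = -2 + (-6 + b)*5 = -2 + (-30 + 5*b) = -32 + 5*b)
(A(67, -9) - 2327)*(-14*12*11 - 3743) = ((-32 + 5*(-9)) - 2327)*(-14*12*11 - 3743) = ((-32 - 45) - 2327)*(-168*11 - 3743) = (-77 - 2327)*(-1848 - 3743) = -2404*(-5591) = 13440764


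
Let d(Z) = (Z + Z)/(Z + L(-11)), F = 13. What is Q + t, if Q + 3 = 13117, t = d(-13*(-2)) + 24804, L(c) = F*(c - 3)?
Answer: 113753/3 ≈ 37918.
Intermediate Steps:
L(c) = -39 + 13*c (L(c) = 13*(c - 3) = 13*(-3 + c) = -39 + 13*c)
d(Z) = 2*Z/(-182 + Z) (d(Z) = (Z + Z)/(Z + (-39 + 13*(-11))) = (2*Z)/(Z + (-39 - 143)) = (2*Z)/(Z - 182) = (2*Z)/(-182 + Z) = 2*Z/(-182 + Z))
t = 74411/3 (t = 2*(-13*(-2))/(-182 - 13*(-2)) + 24804 = 2*26/(-182 + 26) + 24804 = 2*26/(-156) + 24804 = 2*26*(-1/156) + 24804 = -⅓ + 24804 = 74411/3 ≈ 24804.)
Q = 13114 (Q = -3 + 13117 = 13114)
Q + t = 13114 + 74411/3 = 113753/3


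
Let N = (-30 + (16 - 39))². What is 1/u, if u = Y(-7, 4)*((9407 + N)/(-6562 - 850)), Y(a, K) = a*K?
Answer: 1853/85512 ≈ 0.021669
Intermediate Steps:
N = 2809 (N = (-30 - 23)² = (-53)² = 2809)
Y(a, K) = K*a
u = 85512/1853 (u = (4*(-7))*((9407 + 2809)/(-6562 - 850)) = -342048/(-7412) = -342048*(-1)/7412 = -28*(-3054/1853) = 85512/1853 ≈ 46.148)
1/u = 1/(85512/1853) = 1853/85512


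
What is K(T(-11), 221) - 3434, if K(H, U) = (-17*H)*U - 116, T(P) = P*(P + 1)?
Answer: -416820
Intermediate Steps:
T(P) = P*(1 + P)
K(H, U) = -116 - 17*H*U (K(H, U) = -17*H*U - 116 = -116 - 17*H*U)
K(T(-11), 221) - 3434 = (-116 - 17*(-11*(1 - 11))*221) - 3434 = (-116 - 17*(-11*(-10))*221) - 3434 = (-116 - 17*110*221) - 3434 = (-116 - 413270) - 3434 = -413386 - 3434 = -416820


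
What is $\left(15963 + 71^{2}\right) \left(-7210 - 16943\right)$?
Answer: $-507309612$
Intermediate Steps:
$\left(15963 + 71^{2}\right) \left(-7210 - 16943\right) = \left(15963 + 5041\right) \left(-24153\right) = 21004 \left(-24153\right) = -507309612$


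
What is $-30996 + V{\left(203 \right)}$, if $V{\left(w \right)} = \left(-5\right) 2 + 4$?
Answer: $-31002$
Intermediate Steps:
$V{\left(w \right)} = -6$ ($V{\left(w \right)} = -10 + 4 = -6$)
$-30996 + V{\left(203 \right)} = -30996 - 6 = -31002$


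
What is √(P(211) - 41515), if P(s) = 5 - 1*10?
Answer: 4*I*√2595 ≈ 203.76*I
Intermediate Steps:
P(s) = -5 (P(s) = 5 - 10 = -5)
√(P(211) - 41515) = √(-5 - 41515) = √(-41520) = 4*I*√2595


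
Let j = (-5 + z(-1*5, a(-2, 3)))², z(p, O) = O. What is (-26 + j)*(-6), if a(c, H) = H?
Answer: 132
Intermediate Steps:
j = 4 (j = (-5 + 3)² = (-2)² = 4)
(-26 + j)*(-6) = (-26 + 4)*(-6) = -22*(-6) = 132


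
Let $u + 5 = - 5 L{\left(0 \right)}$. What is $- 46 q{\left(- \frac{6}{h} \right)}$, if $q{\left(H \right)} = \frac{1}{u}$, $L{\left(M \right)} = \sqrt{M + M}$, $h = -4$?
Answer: $\frac{46}{5} \approx 9.2$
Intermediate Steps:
$L{\left(M \right)} = \sqrt{2} \sqrt{M}$ ($L{\left(M \right)} = \sqrt{2 M} = \sqrt{2} \sqrt{M}$)
$u = -5$ ($u = -5 - 5 \sqrt{2} \sqrt{0} = -5 - 5 \sqrt{2} \cdot 0 = -5 - 0 = -5 + 0 = -5$)
$q{\left(H \right)} = - \frac{1}{5}$ ($q{\left(H \right)} = \frac{1}{-5} = - \frac{1}{5}$)
$- 46 q{\left(- \frac{6}{h} \right)} = \left(-46\right) \left(- \frac{1}{5}\right) = \frac{46}{5}$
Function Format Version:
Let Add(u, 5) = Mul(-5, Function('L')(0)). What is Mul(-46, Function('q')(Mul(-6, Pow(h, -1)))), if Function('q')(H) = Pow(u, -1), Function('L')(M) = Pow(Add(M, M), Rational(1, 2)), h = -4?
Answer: Rational(46, 5) ≈ 9.2000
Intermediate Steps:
Function('L')(M) = Mul(Pow(2, Rational(1, 2)), Pow(M, Rational(1, 2))) (Function('L')(M) = Pow(Mul(2, M), Rational(1, 2)) = Mul(Pow(2, Rational(1, 2)), Pow(M, Rational(1, 2))))
u = -5 (u = Add(-5, Mul(-5, Mul(Pow(2, Rational(1, 2)), Pow(0, Rational(1, 2))))) = Add(-5, Mul(-5, Mul(Pow(2, Rational(1, 2)), 0))) = Add(-5, Mul(-5, 0)) = Add(-5, 0) = -5)
Function('q')(H) = Rational(-1, 5) (Function('q')(H) = Pow(-5, -1) = Rational(-1, 5))
Mul(-46, Function('q')(Mul(-6, Pow(h, -1)))) = Mul(-46, Rational(-1, 5)) = Rational(46, 5)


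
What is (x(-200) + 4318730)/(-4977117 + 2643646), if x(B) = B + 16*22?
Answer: -4318882/2333471 ≈ -1.8508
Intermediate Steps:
x(B) = 352 + B (x(B) = B + 352 = 352 + B)
(x(-200) + 4318730)/(-4977117 + 2643646) = ((352 - 200) + 4318730)/(-4977117 + 2643646) = (152 + 4318730)/(-2333471) = 4318882*(-1/2333471) = -4318882/2333471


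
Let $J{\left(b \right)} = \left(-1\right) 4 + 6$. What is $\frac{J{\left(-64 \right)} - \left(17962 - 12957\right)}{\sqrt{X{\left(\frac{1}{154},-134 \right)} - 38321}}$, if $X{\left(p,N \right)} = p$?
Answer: $\frac{5003 i \sqrt{908820682}}{5901433} \approx 25.557 i$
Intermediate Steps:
$J{\left(b \right)} = 2$ ($J{\left(b \right)} = -4 + 6 = 2$)
$\frac{J{\left(-64 \right)} - \left(17962 - 12957\right)}{\sqrt{X{\left(\frac{1}{154},-134 \right)} - 38321}} = \frac{2 - \left(17962 - 12957\right)}{\sqrt{\frac{1}{154} - 38321}} = \frac{2 - 5005}{\sqrt{- \frac{5901433}{154}}} = \frac{2 - 5005}{\frac{1}{154} i \sqrt{908820682}} = - 5003 \left(- \frac{i \sqrt{908820682}}{5901433}\right) = \frac{5003 i \sqrt{908820682}}{5901433}$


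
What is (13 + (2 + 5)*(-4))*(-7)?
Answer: 105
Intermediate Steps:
(13 + (2 + 5)*(-4))*(-7) = (13 + 7*(-4))*(-7) = (13 - 28)*(-7) = -15*(-7) = 105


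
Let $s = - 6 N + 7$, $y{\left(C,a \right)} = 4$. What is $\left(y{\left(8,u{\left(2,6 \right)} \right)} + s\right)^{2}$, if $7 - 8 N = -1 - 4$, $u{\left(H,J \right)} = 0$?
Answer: $4$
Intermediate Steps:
$N = \frac{3}{2}$ ($N = \frac{7}{8} - \frac{-1 - 4}{8} = \frac{7}{8} - - \frac{5}{8} = \frac{7}{8} + \frac{5}{8} = \frac{3}{2} \approx 1.5$)
$s = -2$ ($s = \left(-6\right) \frac{3}{2} + 7 = -9 + 7 = -2$)
$\left(y{\left(8,u{\left(2,6 \right)} \right)} + s\right)^{2} = \left(4 - 2\right)^{2} = 2^{2} = 4$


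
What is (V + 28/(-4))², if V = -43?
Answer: 2500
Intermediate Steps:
(V + 28/(-4))² = (-43 + 28/(-4))² = (-43 + 28*(-¼))² = (-43 - 7)² = (-50)² = 2500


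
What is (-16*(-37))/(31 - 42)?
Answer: -592/11 ≈ -53.818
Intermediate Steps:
(-16*(-37))/(31 - 42) = 592/(-11) = 592*(-1/11) = -592/11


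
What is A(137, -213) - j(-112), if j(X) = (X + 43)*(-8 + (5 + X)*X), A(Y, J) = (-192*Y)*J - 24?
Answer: 6429072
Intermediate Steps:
A(Y, J) = -24 - 192*J*Y (A(Y, J) = -192*J*Y - 24 = -24 - 192*J*Y)
j(X) = (-8 + X*(5 + X))*(43 + X) (j(X) = (43 + X)*(-8 + X*(5 + X)) = (-8 + X*(5 + X))*(43 + X))
A(137, -213) - j(-112) = (-24 - 192*(-213)*137) - (-344 + (-112)³ + 48*(-112)² + 207*(-112)) = (-24 + 5602752) - (-344 - 1404928 + 48*12544 - 23184) = 5602728 - (-344 - 1404928 + 602112 - 23184) = 5602728 - 1*(-826344) = 5602728 + 826344 = 6429072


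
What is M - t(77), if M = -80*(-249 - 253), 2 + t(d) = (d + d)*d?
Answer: 28304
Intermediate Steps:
t(d) = -2 + 2*d**2 (t(d) = -2 + (d + d)*d = -2 + (2*d)*d = -2 + 2*d**2)
M = 40160 (M = -80*(-502) = 40160)
M - t(77) = 40160 - (-2 + 2*77**2) = 40160 - (-2 + 2*5929) = 40160 - (-2 + 11858) = 40160 - 1*11856 = 40160 - 11856 = 28304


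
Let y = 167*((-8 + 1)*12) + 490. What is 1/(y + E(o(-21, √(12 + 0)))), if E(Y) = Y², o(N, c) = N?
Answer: -1/13097 ≈ -7.6353e-5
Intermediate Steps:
y = -13538 (y = 167*(-7*12) + 490 = 167*(-84) + 490 = -14028 + 490 = -13538)
1/(y + E(o(-21, √(12 + 0)))) = 1/(-13538 + (-21)²) = 1/(-13538 + 441) = 1/(-13097) = -1/13097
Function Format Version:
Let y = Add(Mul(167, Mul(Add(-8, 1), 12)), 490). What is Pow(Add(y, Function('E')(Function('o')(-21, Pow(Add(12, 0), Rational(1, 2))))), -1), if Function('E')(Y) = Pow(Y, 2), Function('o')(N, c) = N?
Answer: Rational(-1, 13097) ≈ -7.6353e-5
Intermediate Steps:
y = -13538 (y = Add(Mul(167, Mul(-7, 12)), 490) = Add(Mul(167, -84), 490) = Add(-14028, 490) = -13538)
Pow(Add(y, Function('E')(Function('o')(-21, Pow(Add(12, 0), Rational(1, 2))))), -1) = Pow(Add(-13538, Pow(-21, 2)), -1) = Pow(Add(-13538, 441), -1) = Pow(-13097, -1) = Rational(-1, 13097)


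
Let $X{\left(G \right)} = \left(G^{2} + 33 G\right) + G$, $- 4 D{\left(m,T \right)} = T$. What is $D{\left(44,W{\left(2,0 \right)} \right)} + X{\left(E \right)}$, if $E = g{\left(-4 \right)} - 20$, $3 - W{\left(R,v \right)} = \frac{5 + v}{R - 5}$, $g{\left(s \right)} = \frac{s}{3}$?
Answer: $- \frac{4885}{18} \approx -271.39$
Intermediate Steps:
$g{\left(s \right)} = \frac{s}{3}$ ($g{\left(s \right)} = s \frac{1}{3} = \frac{s}{3}$)
$W{\left(R,v \right)} = 3 - \frac{5 + v}{-5 + R}$ ($W{\left(R,v \right)} = 3 - \frac{5 + v}{R - 5} = 3 - \frac{5 + v}{-5 + R}$)
$D{\left(m,T \right)} = - \frac{T}{4}$
$E = - \frac{64}{3}$ ($E = \frac{1}{3} \left(-4\right) - 20 = - \frac{4}{3} - 20 = - \frac{64}{3} \approx -21.333$)
$X{\left(G \right)} = G^{2} + 34 G$
$D{\left(44,W{\left(2,0 \right)} \right)} + X{\left(E \right)} = - \frac{\frac{1}{-5 + 2} \left(-20 - 0 + 3 \cdot 2\right)}{4} - \frac{64 \left(34 - \frac{64}{3}\right)}{3} = - \frac{\frac{1}{-3} \left(-20 + 0 + 6\right)}{4} - \frac{2432}{9} = - \frac{\left(- \frac{1}{3}\right) \left(-14\right)}{4} - \frac{2432}{9} = \left(- \frac{1}{4}\right) \frac{14}{3} - \frac{2432}{9} = - \frac{7}{6} - \frac{2432}{9} = - \frac{4885}{18}$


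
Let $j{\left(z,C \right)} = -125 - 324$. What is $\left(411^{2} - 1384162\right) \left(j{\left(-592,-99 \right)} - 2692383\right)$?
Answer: $3272439852512$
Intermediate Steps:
$j{\left(z,C \right)} = -449$
$\left(411^{2} - 1384162\right) \left(j{\left(-592,-99 \right)} - 2692383\right) = \left(411^{2} - 1384162\right) \left(-449 - 2692383\right) = \left(168921 - 1384162\right) \left(-2692832\right) = \left(-1215241\right) \left(-2692832\right) = 3272439852512$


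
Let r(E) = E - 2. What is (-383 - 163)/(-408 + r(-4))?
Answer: 91/69 ≈ 1.3188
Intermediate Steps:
r(E) = -2 + E
(-383 - 163)/(-408 + r(-4)) = (-383 - 163)/(-408 + (-2 - 4)) = -546/(-408 - 6) = -546/(-414) = -546*(-1/414) = 91/69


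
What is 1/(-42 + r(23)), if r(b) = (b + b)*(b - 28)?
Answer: -1/272 ≈ -0.0036765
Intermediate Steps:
r(b) = 2*b*(-28 + b) (r(b) = (2*b)*(-28 + b) = 2*b*(-28 + b))
1/(-42 + r(23)) = 1/(-42 + 2*23*(-28 + 23)) = 1/(-42 + 2*23*(-5)) = 1/(-42 - 230) = 1/(-272) = -1/272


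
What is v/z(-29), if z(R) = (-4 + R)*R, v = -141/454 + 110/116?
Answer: 4198/6299931 ≈ 0.00066636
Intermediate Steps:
v = 4198/6583 (v = -141*1/454 + 110*(1/116) = -141/454 + 55/58 = 4198/6583 ≈ 0.63770)
z(R) = R*(-4 + R)
v/z(-29) = 4198/(6583*((-29*(-4 - 29)))) = 4198/(6583*((-29*(-33)))) = (4198/6583)/957 = (4198/6583)*(1/957) = 4198/6299931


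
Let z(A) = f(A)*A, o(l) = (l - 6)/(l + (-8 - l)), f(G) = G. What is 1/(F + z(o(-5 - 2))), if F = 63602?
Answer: 64/4070697 ≈ 1.5722e-5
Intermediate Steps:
o(l) = ¾ - l/8 (o(l) = (-6 + l)/(-8) = (-6 + l)*(-⅛) = ¾ - l/8)
z(A) = A² (z(A) = A*A = A²)
1/(F + z(o(-5 - 2))) = 1/(63602 + (¾ - (-5 - 2)/8)²) = 1/(63602 + (¾ - ⅛*(-7))²) = 1/(63602 + (¾ + 7/8)²) = 1/(63602 + (13/8)²) = 1/(63602 + 169/64) = 1/(4070697/64) = 64/4070697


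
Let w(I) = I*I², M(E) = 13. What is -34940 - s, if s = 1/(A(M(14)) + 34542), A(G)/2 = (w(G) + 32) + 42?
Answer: -1365594961/39084 ≈ -34940.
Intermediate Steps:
w(I) = I³
A(G) = 148 + 2*G³ (A(G) = 2*((G³ + 32) + 42) = 2*((32 + G³) + 42) = 2*(74 + G³) = 148 + 2*G³)
s = 1/39084 (s = 1/((148 + 2*13³) + 34542) = 1/((148 + 2*2197) + 34542) = 1/((148 + 4394) + 34542) = 1/(4542 + 34542) = 1/39084 ≈ 2.5586e-5)
-34940 - s = -34940 - 1*1/39084 = -34940 - 1/39084 = -1365594961/39084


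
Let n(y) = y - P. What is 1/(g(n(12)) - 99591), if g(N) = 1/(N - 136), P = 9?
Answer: -133/13245604 ≈ -1.0041e-5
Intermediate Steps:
n(y) = -9 + y (n(y) = y - 1*9 = y - 9 = -9 + y)
g(N) = 1/(-136 + N)
1/(g(n(12)) - 99591) = 1/(1/(-136 + (-9 + 12)) - 99591) = 1/(1/(-136 + 3) - 99591) = 1/(1/(-133) - 99591) = 1/(-1/133 - 99591) = 1/(-13245604/133) = -133/13245604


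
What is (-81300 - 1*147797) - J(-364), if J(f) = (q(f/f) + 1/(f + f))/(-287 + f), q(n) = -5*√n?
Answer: -108575486657/473928 ≈ -2.2910e+5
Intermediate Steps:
J(f) = (-5 + 1/(2*f))/(-287 + f) (J(f) = (-5*√1 + 1/(f + f))/(-287 + f) = (-5*√1 + 1/(2*f))/(-287 + f) = (-5*1 + 1/(2*f))/(-287 + f) = (-5 + 1/(2*f))/(-287 + f))
(-81300 - 1*147797) - J(-364) = (-81300 - 1*147797) - (1 - 10*(-364))/(2*(-364)*(-287 - 364)) = (-81300 - 147797) - (-1)*(1 + 3640)/(2*364*(-651)) = -229097 - (-1)*(-1)*3641/(2*364*651) = -229097 - 1*3641/473928 = -229097 - 3641/473928 = -108575486657/473928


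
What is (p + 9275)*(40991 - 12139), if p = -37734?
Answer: -821099068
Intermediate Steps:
(p + 9275)*(40991 - 12139) = (-37734 + 9275)*(40991 - 12139) = -28459*28852 = -821099068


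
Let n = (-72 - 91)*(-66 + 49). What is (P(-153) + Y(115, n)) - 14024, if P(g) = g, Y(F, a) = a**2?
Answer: 7664264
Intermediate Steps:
n = 2771 (n = -163*(-17) = 2771)
(P(-153) + Y(115, n)) - 14024 = (-153 + 2771**2) - 14024 = (-153 + 7678441) - 14024 = 7678288 - 14024 = 7664264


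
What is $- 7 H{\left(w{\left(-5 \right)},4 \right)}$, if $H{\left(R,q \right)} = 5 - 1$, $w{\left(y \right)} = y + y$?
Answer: $-28$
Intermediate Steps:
$w{\left(y \right)} = 2 y$
$H{\left(R,q \right)} = 4$
$- 7 H{\left(w{\left(-5 \right)},4 \right)} = \left(-7\right) 4 = -28$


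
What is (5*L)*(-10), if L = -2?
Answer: 100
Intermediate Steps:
(5*L)*(-10) = (5*(-2))*(-10) = -10*(-10) = 100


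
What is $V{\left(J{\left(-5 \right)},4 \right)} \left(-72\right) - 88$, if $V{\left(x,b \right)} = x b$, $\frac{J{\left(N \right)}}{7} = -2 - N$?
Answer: $-6136$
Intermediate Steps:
$J{\left(N \right)} = -14 - 7 N$ ($J{\left(N \right)} = 7 \left(-2 - N\right) = -14 - 7 N$)
$V{\left(x,b \right)} = b x$
$V{\left(J{\left(-5 \right)},4 \right)} \left(-72\right) - 88 = 4 \left(-14 - -35\right) \left(-72\right) - 88 = 4 \left(-14 + 35\right) \left(-72\right) - 88 = 4 \cdot 21 \left(-72\right) - 88 = 84 \left(-72\right) - 88 = -6048 - 88 = -6136$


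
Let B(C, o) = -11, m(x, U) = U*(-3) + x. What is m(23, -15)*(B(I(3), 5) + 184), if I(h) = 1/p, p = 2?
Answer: 11764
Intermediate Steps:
I(h) = 1/2
m(x, U) = x - 3*U (m(x, U) = -3*U + x = x - 3*U)
m(23, -15)*(B(I(3), 5) + 184) = (23 - 3*(-15))*(-11 + 184) = (23 + 45)*173 = 68*173 = 11764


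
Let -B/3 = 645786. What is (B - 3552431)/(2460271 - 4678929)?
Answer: 5489789/2218658 ≈ 2.4744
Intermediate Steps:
B = -1937358 (B = -3*645786 = -1937358)
(B - 3552431)/(2460271 - 4678929) = (-1937358 - 3552431)/(2460271 - 4678929) = -5489789/(-2218658) = -5489789*(-1/2218658) = 5489789/2218658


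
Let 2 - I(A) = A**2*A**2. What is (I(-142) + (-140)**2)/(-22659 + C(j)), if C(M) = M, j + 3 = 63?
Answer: 13115074/729 ≈ 17991.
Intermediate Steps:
j = 60 (j = -3 + 63 = 60)
I(A) = 2 - A**4 (I(A) = 2 - A**2*A**2 = 2 - A**4)
(I(-142) + (-140)**2)/(-22659 + C(j)) = ((2 - 1*(-142)**4) + (-140)**2)/(-22659 + 60) = ((2 - 1*406586896) + 19600)/(-22599) = ((2 - 406586896) + 19600)*(-1/22599) = (-406586894 + 19600)*(-1/22599) = -406567294*(-1/22599) = 13115074/729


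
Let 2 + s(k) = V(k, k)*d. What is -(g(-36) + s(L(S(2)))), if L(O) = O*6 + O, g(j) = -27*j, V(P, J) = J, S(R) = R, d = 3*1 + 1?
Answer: -1026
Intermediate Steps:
d = 4 (d = 3 + 1 = 4)
L(O) = 7*O (L(O) = 6*O + O = 7*O)
s(k) = -2 + 4*k (s(k) = -2 + k*4 = -2 + 4*k)
-(g(-36) + s(L(S(2)))) = -(-27*(-36) + (-2 + 4*(7*2))) = -(972 + (-2 + 4*14)) = -(972 + (-2 + 56)) = -(972 + 54) = -1*1026 = -1026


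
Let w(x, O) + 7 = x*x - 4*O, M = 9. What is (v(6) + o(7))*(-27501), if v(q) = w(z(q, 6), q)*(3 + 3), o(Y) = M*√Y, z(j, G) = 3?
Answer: 3630132 - 247509*√7 ≈ 2.9753e+6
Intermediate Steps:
o(Y) = 9*√Y
w(x, O) = -7 + x² - 4*O (w(x, O) = -7 + (x*x - 4*O) = -7 + (x² - 4*O) = -7 + x² - 4*O)
v(q) = 12 - 24*q (v(q) = (-7 + 3² - 4*q)*(3 + 3) = (-7 + 9 - 4*q)*6 = (2 - 4*q)*6 = 12 - 24*q)
(v(6) + o(7))*(-27501) = ((12 - 24*6) + 9*√7)*(-27501) = ((12 - 144) + 9*√7)*(-27501) = (-132 + 9*√7)*(-27501) = 3630132 - 247509*√7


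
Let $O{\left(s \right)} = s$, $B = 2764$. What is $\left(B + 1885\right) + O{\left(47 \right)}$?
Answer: $4696$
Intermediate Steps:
$\left(B + 1885\right) + O{\left(47 \right)} = \left(2764 + 1885\right) + 47 = 4649 + 47 = 4696$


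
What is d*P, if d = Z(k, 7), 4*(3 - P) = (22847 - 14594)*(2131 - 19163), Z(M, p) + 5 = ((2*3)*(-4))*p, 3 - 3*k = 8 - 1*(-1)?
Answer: -6079440921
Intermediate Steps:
k = -2 (k = 1 - (8 - 1*(-1))/3 = 1 - (8 + 1)/3 = 1 - 1/3*9 = 1 - 3 = -2)
Z(M, p) = -5 - 24*p (Z(M, p) = -5 + ((2*3)*(-4))*p = -5 + (6*(-4))*p = -5 - 24*p)
P = 35141277 (P = 3 - (22847 - 14594)*(2131 - 19163)/4 = 3 - 8253*(-17032)/4 = 3 - 1/4*(-140565096) = 3 + 35141274 = 35141277)
d = -173 (d = -5 - 24*7 = -5 - 168 = -173)
d*P = -173*35141277 = -6079440921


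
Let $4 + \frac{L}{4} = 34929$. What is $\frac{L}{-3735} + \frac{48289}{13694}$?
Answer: $- \frac{346538477}{10229418} \approx -33.877$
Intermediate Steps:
$L = 139700$ ($L = -16 + 4 \cdot 34929 = -16 + 139716 = 139700$)
$\frac{L}{-3735} + \frac{48289}{13694} = \frac{139700}{-3735} + \frac{48289}{13694} = 139700 \left(- \frac{1}{3735}\right) + 48289 \cdot \frac{1}{13694} = - \frac{27940}{747} + \frac{48289}{13694} = - \frac{346538477}{10229418}$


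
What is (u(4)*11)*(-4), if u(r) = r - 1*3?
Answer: -44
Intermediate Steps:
u(r) = -3 + r (u(r) = r - 3 = -3 + r)
(u(4)*11)*(-4) = ((-3 + 4)*11)*(-4) = (1*11)*(-4) = 11*(-4) = -44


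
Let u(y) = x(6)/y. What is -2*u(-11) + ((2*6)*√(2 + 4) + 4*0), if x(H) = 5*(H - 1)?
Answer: 50/11 + 12*√6 ≈ 33.939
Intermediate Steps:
x(H) = -5 + 5*H (x(H) = 5*(-1 + H) = -5 + 5*H)
u(y) = 25/y (u(y) = (-5 + 5*6)/y = (-5 + 30)/y = 25/y)
-2*u(-11) + ((2*6)*√(2 + 4) + 4*0) = -50/(-11) + ((2*6)*√(2 + 4) + 4*0) = -50*(-1)/11 + (12*√6 + 0) = -2*(-25/11) + 12*√6 = 50/11 + 12*√6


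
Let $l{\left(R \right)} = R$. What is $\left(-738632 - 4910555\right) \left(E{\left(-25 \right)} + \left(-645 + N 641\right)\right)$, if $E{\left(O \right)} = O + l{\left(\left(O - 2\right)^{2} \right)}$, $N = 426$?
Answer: $-1542934199375$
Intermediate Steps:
$E{\left(O \right)} = O + \left(-2 + O\right)^{2}$ ($E{\left(O \right)} = O + \left(O - 2\right)^{2} = O + \left(-2 + O\right)^{2}$)
$\left(-738632 - 4910555\right) \left(E{\left(-25 \right)} + \left(-645 + N 641\right)\right) = \left(-738632 - 4910555\right) \left(\left(-25 + \left(-2 - 25\right)^{2}\right) + \left(-645 + 426 \cdot 641\right)\right) = - 5649187 \left(\left(-25 + \left(-27\right)^{2}\right) + \left(-645 + 273066\right)\right) = - 5649187 \left(\left(-25 + 729\right) + 272421\right) = - 5649187 \left(704 + 272421\right) = \left(-5649187\right) 273125 = -1542934199375$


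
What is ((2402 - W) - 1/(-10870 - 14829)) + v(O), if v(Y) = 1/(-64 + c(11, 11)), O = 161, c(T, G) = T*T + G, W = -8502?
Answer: 19055114695/1747532 ≈ 10904.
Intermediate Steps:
c(T, G) = G + T**2 (c(T, G) = T**2 + G = G + T**2)
v(Y) = 1/68 (v(Y) = 1/(-64 + (11 + 11**2)) = 1/(-64 + (11 + 121)) = 1/(-64 + 132) = 1/68)
((2402 - W) - 1/(-10870 - 14829)) + v(O) = ((2402 - 1*(-8502)) - 1/(-10870 - 14829)) + 1/68 = ((2402 + 8502) - 1/(-25699)) + 1/68 = (10904 - 1*(-1/25699)) + 1/68 = (10904 + 1/25699) + 1/68 = 280221897/25699 + 1/68 = 19055114695/1747532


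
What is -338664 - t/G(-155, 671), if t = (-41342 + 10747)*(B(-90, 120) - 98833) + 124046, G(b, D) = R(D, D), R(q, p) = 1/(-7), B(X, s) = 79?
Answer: 21150180068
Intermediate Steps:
R(q, p) = -1/7
G(b, D) = -1/7
t = 3021502676 (t = (-41342 + 10747)*(79 - 98833) + 124046 = -30595*(-98754) + 124046 = 3021378630 + 124046 = 3021502676)
-338664 - t/G(-155, 671) = -338664 - 3021502676/(-1/7) = -338664 - 3021502676*(-7) = -338664 - 1*(-21150518732) = -338664 + 21150518732 = 21150180068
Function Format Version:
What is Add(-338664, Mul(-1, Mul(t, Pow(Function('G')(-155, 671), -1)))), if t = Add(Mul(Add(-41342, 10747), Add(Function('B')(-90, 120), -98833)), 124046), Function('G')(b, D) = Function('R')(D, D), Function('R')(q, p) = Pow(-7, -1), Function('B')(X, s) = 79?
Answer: 21150180068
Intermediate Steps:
Function('R')(q, p) = Rational(-1, 7)
Function('G')(b, D) = Rational(-1, 7)
t = 3021502676 (t = Add(Mul(Add(-41342, 10747), Add(79, -98833)), 124046) = Add(Mul(-30595, -98754), 124046) = Add(3021378630, 124046) = 3021502676)
Add(-338664, Mul(-1, Mul(t, Pow(Function('G')(-155, 671), -1)))) = Add(-338664, Mul(-1, Mul(3021502676, Pow(Rational(-1, 7), -1)))) = Add(-338664, Mul(-1, Mul(3021502676, -7))) = Add(-338664, Mul(-1, -21150518732)) = Add(-338664, 21150518732) = 21150180068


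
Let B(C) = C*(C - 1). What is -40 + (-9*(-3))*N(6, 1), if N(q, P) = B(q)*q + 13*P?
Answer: 5171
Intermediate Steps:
B(C) = C*(-1 + C)
N(q, P) = 13*P + q**2*(-1 + q) (N(q, P) = (q*(-1 + q))*q + 13*P = q**2*(-1 + q) + 13*P = 13*P + q**2*(-1 + q))
-40 + (-9*(-3))*N(6, 1) = -40 + (-9*(-3))*(13*1 + 6**2*(-1 + 6)) = -40 + 27*(13 + 36*5) = -40 + 27*(13 + 180) = -40 + 27*193 = -40 + 5211 = 5171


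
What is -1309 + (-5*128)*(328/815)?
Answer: -255351/163 ≈ -1566.6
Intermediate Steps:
-1309 + (-5*128)*(328/815) = -1309 - 209920/815 = -1309 - 640*328/815 = -1309 - 41984/163 = -255351/163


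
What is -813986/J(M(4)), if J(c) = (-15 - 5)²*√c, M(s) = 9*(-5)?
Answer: 406993*I*√5/3000 ≈ 303.35*I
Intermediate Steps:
M(s) = -45
J(c) = 400*√c (J(c) = (-20)²*√c = 400*√c)
-813986/J(M(4)) = -813986*(-I*√5/6000) = -(-406993)*I*√5/3000 = 406993*I*√5/3000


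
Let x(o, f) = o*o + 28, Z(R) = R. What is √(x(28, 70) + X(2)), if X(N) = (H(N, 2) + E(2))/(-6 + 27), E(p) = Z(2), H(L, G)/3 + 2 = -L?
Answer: √357882/21 ≈ 28.487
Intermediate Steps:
H(L, G) = -6 - 3*L (H(L, G) = -6 + 3*(-L) = -6 - 3*L)
E(p) = 2
x(o, f) = 28 + o² (x(o, f) = o² + 28 = 28 + o²)
X(N) = -4/21 - N/7 (X(N) = ((-6 - 3*N) + 2)/(-6 + 27) = (-4 - 3*N)/21 = (-4 - 3*N)*(1/21) = -4/21 - N/7)
√(x(28, 70) + X(2)) = √((28 + 28²) + (-4/21 - ⅐*2)) = √((28 + 784) + (-4/21 - 2/7)) = √(812 - 10/21) = √(17042/21) = √357882/21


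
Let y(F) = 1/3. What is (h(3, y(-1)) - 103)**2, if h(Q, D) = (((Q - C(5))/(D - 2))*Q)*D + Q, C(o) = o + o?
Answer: 229441/25 ≈ 9177.6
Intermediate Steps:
y(F) = 1/3
C(o) = 2*o
h(Q, D) = Q + D*Q*(-10 + Q)/(-2 + D) (h(Q, D) = (((Q - 2*5)/(D - 2))*Q)*D + Q = (((Q - 1*10)/(-2 + D))*Q)*D + Q = (((Q - 10)/(-2 + D))*Q)*D + Q = (((-10 + Q)/(-2 + D))*Q)*D + Q = (Q*(-10 + Q)/(-2 + D))*D + Q = D*Q*(-10 + Q)/(-2 + D) + Q = Q + D*Q*(-10 + Q)/(-2 + D))
(h(3, y(-1)) - 103)**2 = (3*(-2 - 9*1/3 + (1/3)*3)/(-2 + 1/3) - 103)**2 = (3*(-2 - 3 + 1)/(-5/3) - 103)**2 = (3*(-3/5)*(-4) - 103)**2 = (36/5 - 103)**2 = (-479/5)**2 = 229441/25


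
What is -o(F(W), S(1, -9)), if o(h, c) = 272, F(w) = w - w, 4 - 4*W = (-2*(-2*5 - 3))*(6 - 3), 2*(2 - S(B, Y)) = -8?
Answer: -272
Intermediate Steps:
S(B, Y) = 6 (S(B, Y) = 2 - ½*(-8) = 2 + 4 = 6)
W = -37/2 (W = 1 - (-2*(-2*5 - 3))*(6 - 3)/4 = 1 - (-2*(-10 - 3))*3/4 = 1 - (-2*(-13))*3/4 = 1 - 13*3/2 = 1 - ¼*78 = 1 - 39/2 = -37/2 ≈ -18.500)
F(w) = 0
-o(F(W), S(1, -9)) = -1*272 = -272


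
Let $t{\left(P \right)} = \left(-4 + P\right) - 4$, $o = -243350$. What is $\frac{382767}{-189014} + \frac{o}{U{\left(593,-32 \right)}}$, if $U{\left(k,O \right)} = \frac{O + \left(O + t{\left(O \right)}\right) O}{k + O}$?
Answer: $- \frac{921604930983}{15337136} \approx -60090.0$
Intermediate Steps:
$t{\left(P \right)} = -8 + P$
$U{\left(k,O \right)} = \frac{O + O \left(-8 + 2 O\right)}{O + k}$ ($U{\left(k,O \right)} = \frac{O + \left(O + \left(-8 + O\right)\right) O}{k + O} = \frac{O + \left(-8 + 2 O\right) O}{O + k} = \frac{O + O \left(-8 + 2 O\right)}{O + k}$)
$\frac{382767}{-189014} + \frac{o}{U{\left(593,-32 \right)}} = \frac{382767}{-189014} - \frac{243350}{\left(-32\right) \frac{1}{-32 + 593} \left(-7 + 2 \left(-32\right)\right)} = 382767 \left(- \frac{1}{189014}\right) - \frac{243350}{\left(-32\right) \frac{1}{561} \left(-7 - 64\right)} = - \frac{54681}{27002} - \frac{243350}{\left(-32\right) \frac{1}{561} \left(-71\right)} = - \frac{54681}{27002} - \frac{243350}{\frac{2272}{561}} = - \frac{54681}{27002} - \frac{68259675}{1136} = - \frac{921604930983}{15337136}$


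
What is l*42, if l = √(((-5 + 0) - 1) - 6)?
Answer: 84*I*√3 ≈ 145.49*I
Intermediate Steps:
l = 2*I*√3 (l = √((-5 - 1) - 6) = √(-6 - 6) = √(-12) = 2*I*√3 ≈ 3.4641*I)
l*42 = (2*I*√3)*42 = 84*I*√3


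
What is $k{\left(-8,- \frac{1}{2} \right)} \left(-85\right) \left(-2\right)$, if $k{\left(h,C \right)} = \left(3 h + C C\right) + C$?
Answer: $- \frac{8245}{2} \approx -4122.5$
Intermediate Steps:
$k{\left(h,C \right)} = C + C^{2} + 3 h$ ($k{\left(h,C \right)} = \left(3 h + C^{2}\right) + C = \left(C^{2} + 3 h\right) + C = C + C^{2} + 3 h$)
$k{\left(-8,- \frac{1}{2} \right)} \left(-85\right) \left(-2\right) = \left(- \frac{1}{2} + \left(- \frac{1}{2}\right)^{2} + 3 \left(-8\right)\right) \left(-85\right) \left(-2\right) = \left(\left(-1\right) \frac{1}{2} + \left(\left(-1\right) \frac{1}{2}\right)^{2} - 24\right) \left(-85\right) \left(-2\right) = \left(- \frac{1}{2} + \left(- \frac{1}{2}\right)^{2} - 24\right) \left(-85\right) \left(-2\right) = \left(- \frac{1}{2} + \frac{1}{4} - 24\right) \left(-85\right) \left(-2\right) = \left(- \frac{97}{4}\right) \left(-85\right) \left(-2\right) = \frac{8245}{4} \left(-2\right) = - \frac{8245}{2}$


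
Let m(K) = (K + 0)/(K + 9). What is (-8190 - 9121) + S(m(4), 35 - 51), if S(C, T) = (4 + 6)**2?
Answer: -17211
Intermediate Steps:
m(K) = K/(9 + K)
S(C, T) = 100 (S(C, T) = 10**2 = 100)
(-8190 - 9121) + S(m(4), 35 - 51) = (-8190 - 9121) + 100 = -17311 + 100 = -17211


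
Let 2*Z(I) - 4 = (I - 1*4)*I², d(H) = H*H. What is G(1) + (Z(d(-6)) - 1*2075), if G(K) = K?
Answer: 18664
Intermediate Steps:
d(H) = H²
Z(I) = 2 + I²*(-4 + I)/2 (Z(I) = 2 + ((I - 1*4)*I²)/2 = 2 + ((I - 4)*I²)/2 = 2 + ((-4 + I)*I²)/2 = 2 + (I²*(-4 + I))/2 = 2 + I²*(-4 + I)/2)
G(1) + (Z(d(-6)) - 1*2075) = 1 + ((2 + ((-6)²)³/2 - 2*((-6)²)²) - 1*2075) = 1 + ((2 + (½)*36³ - 2*36²) - 2075) = 1 + ((2 + (½)*46656 - 2*1296) - 2075) = 1 + ((2 + 23328 - 2592) - 2075) = 1 + (20738 - 2075) = 1 + 18663 = 18664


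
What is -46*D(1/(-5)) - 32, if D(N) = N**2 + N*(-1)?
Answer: -1076/25 ≈ -43.040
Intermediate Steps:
D(N) = N**2 - N
-46*D(1/(-5)) - 32 = -46*(-1 + 1/(-5))/(-5) - 32 = -(-46)*(-1 - 1/5)/5 - 32 = -(-46)*(-6)/(5*5) - 32 = -46*6/25 - 32 = -276/25 - 32 = -1076/25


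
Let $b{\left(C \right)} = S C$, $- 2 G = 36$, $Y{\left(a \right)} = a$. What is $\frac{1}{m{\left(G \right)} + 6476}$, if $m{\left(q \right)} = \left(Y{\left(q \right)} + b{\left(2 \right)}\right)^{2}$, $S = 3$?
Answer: $\frac{1}{6620} \approx 0.00015106$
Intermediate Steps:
$G = -18$ ($G = \left(- \frac{1}{2}\right) 36 = -18$)
$b{\left(C \right)} = 3 C$
$m{\left(q \right)} = \left(6 + q\right)^{2}$ ($m{\left(q \right)} = \left(q + 3 \cdot 2\right)^{2} = \left(q + 6\right)^{2} = \left(6 + q\right)^{2}$)
$\frac{1}{m{\left(G \right)} + 6476} = \frac{1}{\left(6 - 18\right)^{2} + 6476} = \frac{1}{\left(-12\right)^{2} + 6476} = \frac{1}{144 + 6476} = \frac{1}{6620}$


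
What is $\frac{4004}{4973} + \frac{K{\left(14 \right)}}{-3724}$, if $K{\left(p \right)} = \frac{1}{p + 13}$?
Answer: $\frac{402589219}{500025204} \approx 0.80514$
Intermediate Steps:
$K{\left(p \right)} = \frac{1}{13 + p}$
$\frac{4004}{4973} + \frac{K{\left(14 \right)}}{-3724} = \frac{4004}{4973} + \frac{1}{\left(13 + 14\right) \left(-3724\right)} = 4004 \cdot \frac{1}{4973} + \frac{1}{27} \left(- \frac{1}{3724}\right) = \frac{4004}{4973} + \frac{1}{27} \left(- \frac{1}{3724}\right) = \frac{4004}{4973} - \frac{1}{100548} = \frac{402589219}{500025204}$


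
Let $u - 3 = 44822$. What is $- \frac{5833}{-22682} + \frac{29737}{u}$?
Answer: $\frac{85087169}{92429150} \approx 0.92057$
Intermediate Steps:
$u = 44825$ ($u = 3 + 44822 = 44825$)
$- \frac{5833}{-22682} + \frac{29737}{u} = - \frac{5833}{-22682} + \frac{29737}{44825} = \left(-5833\right) \left(- \frac{1}{22682}\right) + 29737 \cdot \frac{1}{44825} = \frac{5833}{22682} + \frac{29737}{44825} = \frac{85087169}{92429150}$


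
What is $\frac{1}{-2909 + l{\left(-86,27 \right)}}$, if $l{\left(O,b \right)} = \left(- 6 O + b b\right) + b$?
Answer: $- \frac{1}{1637} \approx -0.00061087$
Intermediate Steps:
$l{\left(O,b \right)} = b + b^{2} - 6 O$ ($l{\left(O,b \right)} = \left(- 6 O + b^{2}\right) + b = \left(b^{2} - 6 O\right) + b = b + b^{2} - 6 O$)
$\frac{1}{-2909 + l{\left(-86,27 \right)}} = \frac{1}{-2909 + \left(27 + 27^{2} - -516\right)} = \frac{1}{-2909 + \left(27 + 729 + 516\right)} = \frac{1}{-2909 + 1272} = \frac{1}{-1637} = - \frac{1}{1637}$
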